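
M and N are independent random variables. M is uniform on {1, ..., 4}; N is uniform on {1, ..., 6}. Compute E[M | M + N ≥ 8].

10/3

Outcomes with M + N ≥ 8: (2,6), (3,5), (3,6), (4,4), (4,5), (4,6), each with probability 1/24.
E[M | M + N ≥ 8] = (2 + 3 + 3 + 4 + 4 + 4) / 6 = 10/3.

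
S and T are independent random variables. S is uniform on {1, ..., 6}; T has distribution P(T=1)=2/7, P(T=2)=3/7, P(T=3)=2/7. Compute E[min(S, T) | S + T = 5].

P(S + T = 5) = 1/6.
Summing min(S,T)·P(x,y) over outcomes with S + T = 5 gives 2/7.
E[min(S, T) | S + T = 5] = (2/7) / (1/6) = 12/7.

12/7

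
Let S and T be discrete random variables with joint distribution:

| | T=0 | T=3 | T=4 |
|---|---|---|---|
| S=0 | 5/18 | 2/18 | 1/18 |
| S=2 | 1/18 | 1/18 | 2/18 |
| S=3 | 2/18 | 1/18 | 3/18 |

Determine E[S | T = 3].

P(T = 3) = 2/9.
Σ S·P over the event = 0·(2/18) + 2·(1/18) + 3·(1/18) = 5/18.
E[S | T = 3] = (5/18) / (2/9) = 5/4.

5/4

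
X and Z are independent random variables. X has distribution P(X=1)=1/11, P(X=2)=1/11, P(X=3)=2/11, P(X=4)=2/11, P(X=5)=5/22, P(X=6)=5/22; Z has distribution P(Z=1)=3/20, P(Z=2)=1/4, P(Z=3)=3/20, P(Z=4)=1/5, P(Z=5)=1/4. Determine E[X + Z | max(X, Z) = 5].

257/32

P(max(X, Z) = 5) = 4/11.
Summing (X+Z)·P(x,y) over outcomes with max(X, Z) = 5 gives 257/88.
E[X + Z | max(X, Z) = 5] = (257/88) / (4/11) = 257/32.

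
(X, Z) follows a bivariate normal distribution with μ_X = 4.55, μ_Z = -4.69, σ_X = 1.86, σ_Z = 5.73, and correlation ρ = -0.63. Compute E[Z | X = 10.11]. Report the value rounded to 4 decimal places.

-15.4809

For a bivariate normal, E[Z | X=x] = μ_Z + ρ·(σ_Z/σ_X)·(x − μ_X).
E[Z | X=10.11] = -4.69 + (-0.63)·(5.73/1.86)·(10.11 − (4.55)) = -4.69 + (-1.94081)·(5.56) = -15.4809.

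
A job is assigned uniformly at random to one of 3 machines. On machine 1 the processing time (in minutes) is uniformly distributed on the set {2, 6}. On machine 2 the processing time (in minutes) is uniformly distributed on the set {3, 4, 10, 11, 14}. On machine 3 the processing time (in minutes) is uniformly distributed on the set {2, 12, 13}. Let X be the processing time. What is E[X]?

E[X | machine 1] = (2+6)/2 = 4.
E[X | machine 2] = (3+4+10+11+14)/5 = 42/5.
E[X | machine 3] = (2+12+13)/3 = 9.
By the law of total expectation,
E[X] = (1/3)·(4) + (1/3)·(42/5) + (1/3)·(9) = 107/15.

107/15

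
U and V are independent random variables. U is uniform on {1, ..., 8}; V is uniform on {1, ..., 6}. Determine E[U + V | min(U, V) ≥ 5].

12

Outcomes with min(U, V) ≥ 5: (5,5), (5,6), (6,5), (6,6), (7,5), (7,6), (8,5), (8,6), each with probability 1/48.
E[U + V | min(U, V) ≥ 5] = (10 + 11 + 11 + 12 + 12 + 13 + 13 + 14) / 8 = 12.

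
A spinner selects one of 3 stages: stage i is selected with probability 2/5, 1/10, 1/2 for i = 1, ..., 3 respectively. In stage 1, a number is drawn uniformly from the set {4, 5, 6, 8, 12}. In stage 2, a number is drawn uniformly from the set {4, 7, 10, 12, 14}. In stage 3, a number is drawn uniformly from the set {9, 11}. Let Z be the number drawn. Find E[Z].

E[Z | stage 1] = (4+5+6+8+12)/5 = 7.
E[Z | stage 2] = (4+7+10+12+14)/5 = 47/5.
E[Z | stage 3] = (9+11)/2 = 10.
By the law of total expectation,
E[Z] = (2/5)·(7) + (1/10)·(47/5) + (1/2)·(10) = 437/50.

437/50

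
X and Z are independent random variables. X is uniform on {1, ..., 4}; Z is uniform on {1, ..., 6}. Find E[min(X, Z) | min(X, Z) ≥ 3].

Outcomes with min(X, Z) ≥ 3: (3,3), (3,4), (3,5), (3,6), (4,3), (4,4), (4,5), (4,6), each with probability 1/24.
E[min(X, Z) | min(X, Z) ≥ 3] = (3 + 3 + 3 + 3 + 3 + 4 + 4 + 4) / 8 = 27/8.

27/8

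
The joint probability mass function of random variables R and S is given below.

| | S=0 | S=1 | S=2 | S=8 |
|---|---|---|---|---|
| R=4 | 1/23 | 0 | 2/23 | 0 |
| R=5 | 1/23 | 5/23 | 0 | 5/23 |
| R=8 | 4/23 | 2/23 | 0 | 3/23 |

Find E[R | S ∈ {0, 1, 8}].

P(S ∈ {0, 1, 8}) = 21/23.
Σ R·P over the event = 4·(1/23) + 5·(1/23) + 5·(5/23) + 5·(5/23) + 8·(4/23) + 8·(2/23) + 8·(3/23) = 131/23.
E[R | S ∈ {0, 1, 8}] = (131/23) / (21/23) = 131/21.

131/21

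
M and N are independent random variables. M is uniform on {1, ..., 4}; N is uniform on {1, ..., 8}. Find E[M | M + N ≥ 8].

20/7

P(M + N ≥ 8) = 7/16.
Summing M·P(x,y) over outcomes with M + N ≥ 8 gives 5/4.
E[M | M + N ≥ 8] = (5/4) / (7/16) = 20/7.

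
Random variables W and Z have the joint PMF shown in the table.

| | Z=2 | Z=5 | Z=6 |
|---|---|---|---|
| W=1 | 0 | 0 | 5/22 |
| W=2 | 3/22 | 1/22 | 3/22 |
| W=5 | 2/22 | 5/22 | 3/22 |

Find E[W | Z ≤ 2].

16/5

P(Z ≤ 2) = 5/22.
Σ W·P over the event = 2·(3/22) + 5·(2/22) = 8/11.
E[W | Z ≤ 2] = (8/11) / (5/22) = 16/5.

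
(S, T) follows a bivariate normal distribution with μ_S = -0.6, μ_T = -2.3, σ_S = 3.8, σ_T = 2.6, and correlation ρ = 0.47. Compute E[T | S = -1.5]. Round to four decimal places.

The regression of T on S has slope ρ·σ_T/σ_S and passes through (μ_S, μ_T).
E[T | S=-1.5] = -2.3 + (0.47)·(2.6/3.8)·(-1.5 − (-0.6)) = -2.3 + (0.32158)·(-0.9) = -2.5894.

-2.5894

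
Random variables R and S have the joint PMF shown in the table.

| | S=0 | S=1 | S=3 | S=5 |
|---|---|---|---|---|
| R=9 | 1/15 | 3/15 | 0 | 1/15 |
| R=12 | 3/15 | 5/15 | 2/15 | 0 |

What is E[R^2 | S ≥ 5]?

81

P(S ≥ 5) = 1/15.
Σ R^2·P over the event = 81·(1/15) = 27/5.
E[R^2 | S ≥ 5] = (27/5) / (1/15) = 81.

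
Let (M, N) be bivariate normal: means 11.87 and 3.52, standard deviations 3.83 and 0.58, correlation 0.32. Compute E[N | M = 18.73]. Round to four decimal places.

The regression of N on M has slope ρ·σ_N/σ_M and passes through (μ_M, μ_N).
E[N | M=18.73] = 3.52 + (0.32)·(0.58/3.83)·(18.73 − (11.87)) = 3.52 + (0.04846)·(6.86) = 3.8524.

3.8524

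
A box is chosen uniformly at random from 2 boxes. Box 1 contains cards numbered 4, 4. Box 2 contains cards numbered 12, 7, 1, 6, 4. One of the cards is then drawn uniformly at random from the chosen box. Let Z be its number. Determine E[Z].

E[Z | box 1] = (4+4)/2 = 4.
E[Z | box 2] = (12+7+1+6+4)/5 = 6.
E[Z] = (1/2)·(4) + (1/2)·(6) = 5.

5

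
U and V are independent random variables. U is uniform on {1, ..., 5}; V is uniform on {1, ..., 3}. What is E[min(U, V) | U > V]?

Outcomes with U > V: (2,1), (3,1), (3,2), (4,1), (4,2), (4,3), (5,1), (5,2), (5,3), each with probability 1/15.
E[min(U, V) | U > V] = (1 + 1 + 2 + 1 + 2 + 3 + 1 + 2 + 3) / 9 = 16/9.

16/9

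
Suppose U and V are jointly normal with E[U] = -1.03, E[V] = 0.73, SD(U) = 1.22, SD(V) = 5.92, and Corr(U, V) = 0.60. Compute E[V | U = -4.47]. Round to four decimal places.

-9.2855

E[V | U=x] = μ_V + ρ(σ_V/σ_U)(x − μ_U) for jointly normal variables.
E[V | U=-4.47] = 0.73 + (0.60)·(5.92/1.22)·(-4.47 − (-1.03)) = 0.73 + (2.91148)·(-3.44) = -9.2855.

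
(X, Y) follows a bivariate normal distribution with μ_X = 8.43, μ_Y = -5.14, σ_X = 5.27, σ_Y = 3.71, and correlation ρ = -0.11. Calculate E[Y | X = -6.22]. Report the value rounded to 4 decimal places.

E[Y | X=x] = μ_Y + ρ(σ_Y/σ_X)(x − μ_X) for jointly normal variables.
E[Y | X=-6.22] = -5.14 + (-0.11)·(3.71/5.27)·(-6.22 − (8.43)) = -5.14 + (-0.077438)·(-14.65) = -4.0055.

-4.0055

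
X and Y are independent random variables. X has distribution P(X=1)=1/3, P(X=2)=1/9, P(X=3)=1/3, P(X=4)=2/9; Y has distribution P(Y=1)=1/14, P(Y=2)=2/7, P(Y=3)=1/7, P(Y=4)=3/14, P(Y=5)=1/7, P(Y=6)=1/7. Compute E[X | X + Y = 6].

62/23

P(X + Y = 6) = 23/126.
Summing X·P(x,y) over outcomes with X + Y = 6 gives 31/63.
E[X | X + Y = 6] = (31/63) / (23/126) = 62/23.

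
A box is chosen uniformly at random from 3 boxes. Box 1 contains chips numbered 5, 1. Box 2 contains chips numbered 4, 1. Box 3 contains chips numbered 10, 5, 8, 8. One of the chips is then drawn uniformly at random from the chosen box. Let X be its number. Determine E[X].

E[X | box 1] = (5+1)/2 = 3.
E[X | box 2] = (4+1)/2 = 5/2.
E[X | box 3] = (10+5+8+8)/4 = 31/4.
By the law of total expectation,
E[X] = (1/3)·(3) + (1/3)·(5/2) + (1/3)·(31/4) = 53/12.

53/12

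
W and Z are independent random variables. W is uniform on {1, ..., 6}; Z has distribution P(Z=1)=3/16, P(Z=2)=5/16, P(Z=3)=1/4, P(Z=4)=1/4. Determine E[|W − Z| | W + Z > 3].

P(W + Z > 3) = 85/96.
Summing |W−Z|·P(x,y) over outcomes with W + Z > 3 gives 41/24.
E[|W − Z| | W + Z > 3] = (41/24) / (85/96) = 164/85.

164/85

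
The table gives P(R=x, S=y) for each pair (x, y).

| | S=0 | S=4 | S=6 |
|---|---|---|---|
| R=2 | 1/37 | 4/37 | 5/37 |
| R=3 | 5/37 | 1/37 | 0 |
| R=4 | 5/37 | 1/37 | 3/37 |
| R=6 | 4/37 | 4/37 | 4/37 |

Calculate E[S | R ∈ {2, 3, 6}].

P(R ∈ {2, 3, 6}) = 28/37.
Σ S·P over the event = 0·(1/37) + 4·(4/37) + 6·(5/37) + 0·(5/37) + 4·(1/37) + 0·(4/37) + 4·(4/37) + 6·(4/37) = 90/37.
E[S | R ∈ {2, 3, 6}] = (90/37) / (28/37) = 45/14.

45/14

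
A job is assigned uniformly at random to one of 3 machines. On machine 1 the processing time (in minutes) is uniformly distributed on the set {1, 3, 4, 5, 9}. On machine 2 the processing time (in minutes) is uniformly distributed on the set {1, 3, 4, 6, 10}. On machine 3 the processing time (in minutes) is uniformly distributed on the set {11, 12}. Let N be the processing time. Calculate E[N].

E[N | machine 1] = (1+3+4+5+9)/5 = 22/5.
E[N | machine 2] = (1+3+4+6+10)/5 = 24/5.
E[N | machine 3] = (11+12)/2 = 23/2.
By the law of total expectation,
E[N] = (1/3)·(22/5) + (1/3)·(24/5) + (1/3)·(23/2) = 69/10.

69/10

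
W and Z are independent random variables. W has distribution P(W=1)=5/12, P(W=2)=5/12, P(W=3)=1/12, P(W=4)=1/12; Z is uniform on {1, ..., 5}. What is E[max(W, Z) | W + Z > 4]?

141/34

P(W + Z > 4) = 17/30.
Summing max(W,Z)·P(x,y) over outcomes with W + Z > 4 gives 47/20.
E[max(W, Z) | W + Z > 4] = (47/20) / (17/30) = 141/34.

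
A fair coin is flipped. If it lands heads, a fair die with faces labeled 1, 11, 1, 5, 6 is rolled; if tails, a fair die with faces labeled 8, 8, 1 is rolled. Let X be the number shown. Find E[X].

E[X | heads] = (1+11+1+5+6)/5 = 24/5.
E[X | tails] = (8+8+1)/3 = 17/3.
E[X] = (1/2)·(24/5) + (1/2)·(17/3) = 157/30.

157/30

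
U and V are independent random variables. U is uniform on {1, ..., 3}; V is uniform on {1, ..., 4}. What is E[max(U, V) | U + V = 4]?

Outcomes with U + V = 4: (1,3), (2,2), (3,1), each with probability 1/12.
E[max(U, V) | U + V = 4] = (3 + 2 + 3) / 3 = 8/3.

8/3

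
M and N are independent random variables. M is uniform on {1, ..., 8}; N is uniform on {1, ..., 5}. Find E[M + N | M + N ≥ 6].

P(M + N ≥ 6) = 3/4.
Summing (M+N)·P(x,y) over outcomes with M + N ≥ 6 gives 13/2.
E[M + N | M + N ≥ 6] = (13/2) / (3/4) = 26/3.

26/3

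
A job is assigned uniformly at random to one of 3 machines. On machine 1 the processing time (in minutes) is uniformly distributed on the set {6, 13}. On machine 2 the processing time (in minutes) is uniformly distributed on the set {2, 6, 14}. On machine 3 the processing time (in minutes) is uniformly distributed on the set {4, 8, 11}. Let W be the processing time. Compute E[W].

49/6

E[W | machine 1] = (6+13)/2 = 19/2.
E[W | machine 2] = (2+6+14)/3 = 22/3.
E[W | machine 3] = (4+8+11)/3 = 23/3.
E[W] = (1/3)·(19/2) + (1/3)·(22/3) + (1/3)·(23/3) = 49/6.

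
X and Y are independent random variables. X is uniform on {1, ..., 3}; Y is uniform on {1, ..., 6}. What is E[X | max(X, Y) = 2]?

Outcomes with max(X, Y) = 2: (1,2), (2,1), (2,2), each with probability 1/18.
E[X | max(X, Y) = 2] = (1 + 2 + 2) / 3 = 5/3.

5/3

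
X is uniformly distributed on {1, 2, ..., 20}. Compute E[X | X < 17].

P(X < 17) = 4/5.
E[X | X < 17] = (34/5) / (4/5) = 17/2.

17/2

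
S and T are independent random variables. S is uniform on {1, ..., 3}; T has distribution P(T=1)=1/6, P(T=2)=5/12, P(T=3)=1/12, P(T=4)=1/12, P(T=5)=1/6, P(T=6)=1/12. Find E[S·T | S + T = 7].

P(S + T = 7) = 1/9.
Summing ST·P(x,y) over outcomes with S + T = 7 gives 19/18.
E[S·T | S + T = 7] = (19/18) / (1/9) = 19/2.

19/2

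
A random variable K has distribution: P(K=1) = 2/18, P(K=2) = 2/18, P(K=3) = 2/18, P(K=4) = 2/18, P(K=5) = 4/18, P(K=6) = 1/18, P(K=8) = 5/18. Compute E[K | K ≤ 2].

3/2

P(K ≤ 2) = 2/9.
Σ over the event: 1·1/9 + 2·1/9 = 1/3.
E[K | K ≤ 2] = (1/3) / (2/9) = 3/2.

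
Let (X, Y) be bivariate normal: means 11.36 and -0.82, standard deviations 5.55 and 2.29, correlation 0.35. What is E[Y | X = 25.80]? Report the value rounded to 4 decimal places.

1.2653

The regression of Y on X has slope ρ·σ_Y/σ_X and passes through (μ_X, μ_Y).
E[Y | X=25.80] = -0.82 + (0.35)·(2.29/5.55)·(25.80 − (11.36)) = -0.82 + (0.14441)·(14.44) = 1.2653.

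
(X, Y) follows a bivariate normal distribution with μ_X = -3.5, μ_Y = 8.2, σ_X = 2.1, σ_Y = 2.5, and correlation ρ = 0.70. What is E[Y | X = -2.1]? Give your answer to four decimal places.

E[Y | X=x] = μ_Y + ρ(σ_Y/σ_X)(x − μ_X) for jointly normal variables.
E[Y | X=-2.1] = 8.2 + (0.70)·(2.5/2.1)·(-2.1 − (-3.5)) = 8.2 + (0.83333)·(1.4) = 9.3667.

9.3667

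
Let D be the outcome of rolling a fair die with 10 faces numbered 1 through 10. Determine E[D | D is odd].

5

Given D is odd, D is equally likely to be any of {1, 3, 5, 7, 9}.
E[D | D is odd] = (1 + 3 + 5 + 7 + 9) / 5 = 5.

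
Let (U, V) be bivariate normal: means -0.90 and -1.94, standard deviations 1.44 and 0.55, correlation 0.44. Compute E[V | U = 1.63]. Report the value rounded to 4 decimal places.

-1.5148

E[V | U=x] = μ_V + ρ(σ_V/σ_U)(x − μ_U) for jointly normal variables.
E[V | U=1.63] = -1.94 + (0.44)·(0.55/1.44)·(1.63 − (-0.90)) = -1.94 + (0.16806)·(2.53) = -1.5148.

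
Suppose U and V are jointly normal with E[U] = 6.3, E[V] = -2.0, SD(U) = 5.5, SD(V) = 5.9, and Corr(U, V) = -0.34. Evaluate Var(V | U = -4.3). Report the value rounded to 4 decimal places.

30.7860

For a bivariate normal, Var(V | U=x) = σ_V²(1 − ρ²).
Var(V | U=-4.3) = (5.9)²·(1 − (-0.34)²) = 34.81·0.8844 = 30.7860.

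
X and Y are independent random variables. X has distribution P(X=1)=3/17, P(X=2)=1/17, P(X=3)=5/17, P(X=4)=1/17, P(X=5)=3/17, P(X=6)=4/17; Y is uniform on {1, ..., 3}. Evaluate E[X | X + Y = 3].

5/4

P(X + Y = 3) = 4/51.
Summing X·P(x,y) over outcomes with X + Y = 3 gives 5/51.
E[X | X + Y = 3] = (5/51) / (4/51) = 5/4.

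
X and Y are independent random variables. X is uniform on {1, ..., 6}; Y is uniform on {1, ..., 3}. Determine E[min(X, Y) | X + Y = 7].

2

Outcomes with X + Y = 7: (4,3), (5,2), (6,1), each with probability 1/18.
E[min(X, Y) | X + Y = 7] = (3 + 2 + 1) / 3 = 2.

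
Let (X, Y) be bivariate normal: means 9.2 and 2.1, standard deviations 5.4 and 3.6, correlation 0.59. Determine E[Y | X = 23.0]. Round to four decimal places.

7.5280

The regression of Y on X has slope ρ·σ_Y/σ_X and passes through (μ_X, μ_Y).
E[Y | X=23.0] = 2.1 + (0.59)·(3.6/5.4)·(23.0 − (9.2)) = 2.1 + (0.39333)·(13.8) = 7.5280.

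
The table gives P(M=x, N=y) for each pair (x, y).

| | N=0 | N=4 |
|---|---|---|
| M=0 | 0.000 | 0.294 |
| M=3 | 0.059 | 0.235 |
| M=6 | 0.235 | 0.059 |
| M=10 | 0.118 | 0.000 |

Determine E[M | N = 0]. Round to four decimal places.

6.7160

P(N = 0) = 0.412.
Σ M·P over the event = 3·(0.059) + 6·(0.235) + 10·(0.118) = 2.767.
E[M | N = 0] = (2.767) / (0.412) = 6.7160.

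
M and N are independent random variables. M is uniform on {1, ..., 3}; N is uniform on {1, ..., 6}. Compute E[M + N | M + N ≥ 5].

79/12

P(M + N ≥ 5) = 2/3.
Summing (M+N)·P(x,y) over outcomes with M + N ≥ 5 gives 79/18.
E[M + N | M + N ≥ 5] = (79/18) / (2/3) = 79/12.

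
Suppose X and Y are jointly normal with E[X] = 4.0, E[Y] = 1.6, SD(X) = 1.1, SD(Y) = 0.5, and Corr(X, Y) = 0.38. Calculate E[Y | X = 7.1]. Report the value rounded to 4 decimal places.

2.1355

The regression of Y on X has slope ρ·σ_Y/σ_X and passes through (μ_X, μ_Y).
E[Y | X=7.1] = 1.6 + (0.38)·(0.5/1.1)·(7.1 − (4.0)) = 1.6 + (0.17273)·(3.1) = 2.1355.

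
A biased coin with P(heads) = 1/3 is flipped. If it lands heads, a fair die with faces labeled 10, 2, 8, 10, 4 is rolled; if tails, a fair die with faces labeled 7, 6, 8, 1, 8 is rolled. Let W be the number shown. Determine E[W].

94/15

E[W | heads] = (10+2+8+10+4)/5 = 34/5.
E[W | tails] = (7+6+8+1+8)/5 = 6.
By the law of total expectation,
E[W] = (1/3)·(34/5) + (2/3)·(6) = 94/15.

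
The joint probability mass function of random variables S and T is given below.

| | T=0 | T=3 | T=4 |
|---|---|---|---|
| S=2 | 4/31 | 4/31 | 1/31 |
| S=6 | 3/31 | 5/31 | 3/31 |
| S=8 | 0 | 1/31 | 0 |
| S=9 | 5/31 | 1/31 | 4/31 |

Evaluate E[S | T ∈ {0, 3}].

126/23

P(T ∈ {0, 3}) = 23/31.
Σ S·P over the event = 2·(4/31) + 2·(4/31) + 6·(3/31) + 6·(5/31) + 8·(1/31) + 9·(5/31) + 9·(1/31) = 126/31.
E[S | T ∈ {0, 3}] = (126/31) / (23/31) = 126/23.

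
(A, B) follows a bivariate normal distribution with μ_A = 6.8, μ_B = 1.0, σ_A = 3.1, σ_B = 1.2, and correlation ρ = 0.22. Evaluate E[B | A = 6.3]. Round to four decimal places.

For a bivariate normal, E[B | A=x] = μ_B + ρ·(σ_B/σ_A)·(x − μ_A).
E[B | A=6.3] = 1.0 + (0.22)·(1.2/3.1)·(6.3 − (6.8)) = 1.0 + (0.085161)·(-0.5) = 0.9574.

0.9574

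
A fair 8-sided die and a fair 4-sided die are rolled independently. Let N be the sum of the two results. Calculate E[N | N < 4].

8/3

P(N < 4) = 3/32.
Σ over the event: 2·1/32 + 3·1/16 = 1/4.
E[N | N < 4] = (1/4) / (3/32) = 8/3.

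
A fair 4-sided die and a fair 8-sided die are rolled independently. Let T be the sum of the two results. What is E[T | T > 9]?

32/3

P(T > 9) = 3/16.
Σ over the event: 10·3/32 + 11·1/16 + 12·1/32 = 2.
E[T | T > 9] = (2) / (3/16) = 32/3.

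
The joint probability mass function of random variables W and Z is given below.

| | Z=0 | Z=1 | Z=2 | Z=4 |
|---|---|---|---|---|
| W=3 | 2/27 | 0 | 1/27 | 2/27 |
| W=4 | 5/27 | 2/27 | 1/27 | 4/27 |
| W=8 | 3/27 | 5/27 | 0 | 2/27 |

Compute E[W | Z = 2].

7/2

P(Z = 2) = 2/27.
Σ W·P over the event = 3·(1/27) + 4·(1/27) = 7/27.
E[W | Z = 2] = (7/27) / (2/27) = 7/2.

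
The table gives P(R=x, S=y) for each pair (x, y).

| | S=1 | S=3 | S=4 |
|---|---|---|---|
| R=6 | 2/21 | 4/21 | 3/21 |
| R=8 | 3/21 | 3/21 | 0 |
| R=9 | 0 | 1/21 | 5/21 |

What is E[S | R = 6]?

26/9

P(R = 6) = 3/7.
Σ S·P over the event = 1·(2/21) + 3·(4/21) + 4·(3/21) = 26/21.
E[S | R = 6] = (26/21) / (3/7) = 26/9.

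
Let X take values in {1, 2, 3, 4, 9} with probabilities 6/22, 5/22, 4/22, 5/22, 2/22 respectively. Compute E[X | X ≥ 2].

P(X ≥ 2) = 8/11.
Σ over the event: 2·5/22 + 3·2/11 + 4·5/22 + 9·1/11 = 30/11.
E[X | X ≥ 2] = (30/11) / (8/11) = 15/4.

15/4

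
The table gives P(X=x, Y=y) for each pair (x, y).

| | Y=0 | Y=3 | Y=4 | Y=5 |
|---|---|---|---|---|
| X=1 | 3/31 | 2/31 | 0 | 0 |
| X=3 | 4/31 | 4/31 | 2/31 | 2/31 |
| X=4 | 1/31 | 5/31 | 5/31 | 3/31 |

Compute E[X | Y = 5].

18/5

P(Y = 5) = 5/31.
Summing X·P(X=x,Y=y) over the conditioning event gives 18/31.
E[X | Y = 5] = (18/31) / (5/31) = 18/5.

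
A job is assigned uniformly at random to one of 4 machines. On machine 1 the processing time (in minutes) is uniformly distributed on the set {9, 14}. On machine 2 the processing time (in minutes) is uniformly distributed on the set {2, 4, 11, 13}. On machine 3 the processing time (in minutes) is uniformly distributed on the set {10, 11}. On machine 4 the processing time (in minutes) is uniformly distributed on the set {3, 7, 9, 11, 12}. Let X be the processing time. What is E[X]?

E[X | machine 1] = (9+14)/2 = 23/2.
E[X | machine 2] = (2+4+11+13)/4 = 15/2.
E[X | machine 3] = (10+11)/2 = 21/2.
E[X | machine 4] = (3+7+9+11+12)/5 = 42/5.
E[X] = (1/4)·(23/2) + (1/4)·(15/2) + (1/4)·(21/2) + (1/4)·(42/5) = 379/40.

379/40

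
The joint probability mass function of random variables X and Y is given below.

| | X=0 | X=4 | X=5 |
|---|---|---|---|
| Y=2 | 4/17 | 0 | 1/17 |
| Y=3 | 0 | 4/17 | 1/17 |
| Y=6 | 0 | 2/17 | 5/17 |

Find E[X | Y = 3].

21/5

P(Y = 3) = 5/17.
Σ X·P over the event = 4·(4/17) + 5·(1/17) = 21/17.
E[X | Y = 3] = (21/17) / (5/17) = 21/5.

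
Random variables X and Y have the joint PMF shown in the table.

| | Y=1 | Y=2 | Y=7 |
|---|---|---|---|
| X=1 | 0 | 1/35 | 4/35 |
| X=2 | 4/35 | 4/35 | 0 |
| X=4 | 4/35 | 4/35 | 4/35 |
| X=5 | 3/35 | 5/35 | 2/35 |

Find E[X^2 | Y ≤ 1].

P(Y ≤ 1) = 11/35.
Σ X^2·P over the event = 4·(4/35) + 16·(4/35) + 25·(3/35) = 31/7.
E[X^2 | Y ≤ 1] = (31/7) / (11/35) = 155/11.

155/11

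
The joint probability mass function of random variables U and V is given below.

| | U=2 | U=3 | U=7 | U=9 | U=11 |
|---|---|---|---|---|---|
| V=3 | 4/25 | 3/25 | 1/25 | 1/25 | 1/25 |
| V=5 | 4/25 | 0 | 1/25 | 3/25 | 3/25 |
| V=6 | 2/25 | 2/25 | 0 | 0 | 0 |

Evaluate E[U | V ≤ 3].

22/5

P(V ≤ 3) = 2/5.
Σ U·P over the event = 2·(4/25) + 3·(3/25) + 7·(1/25) + 9·(1/25) + 11·(1/25) = 44/25.
E[U | V ≤ 3] = (44/25) / (2/5) = 22/5.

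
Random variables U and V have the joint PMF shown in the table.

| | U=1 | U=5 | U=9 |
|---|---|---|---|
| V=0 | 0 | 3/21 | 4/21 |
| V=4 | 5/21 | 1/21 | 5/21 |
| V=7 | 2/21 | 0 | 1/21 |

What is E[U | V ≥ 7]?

11/3

P(V ≥ 7) = 1/7.
Σ U·P over the event = 1·(2/21) + 9·(1/21) = 11/21.
E[U | V ≥ 7] = (11/21) / (1/7) = 11/3.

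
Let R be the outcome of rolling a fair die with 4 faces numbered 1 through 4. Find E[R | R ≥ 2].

3

Given R ≥ 2, R is equally likely to be any of {2, 3, 4}.
E[R | R ≥ 2] = (2 + 3 + 4) / 3 = 3.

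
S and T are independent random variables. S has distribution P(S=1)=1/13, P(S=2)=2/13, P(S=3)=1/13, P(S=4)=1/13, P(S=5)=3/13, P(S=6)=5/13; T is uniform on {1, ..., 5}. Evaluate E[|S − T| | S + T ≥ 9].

P(S + T ≥ 9) = 22/65.
Summing |S−T|·P(x,y) over outcomes with S + T ≥ 9 gives 34/65.
E[|S − T| | S + T ≥ 9] = (34/65) / (22/65) = 17/11.

17/11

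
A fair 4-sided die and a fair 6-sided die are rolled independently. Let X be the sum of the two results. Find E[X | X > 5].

52/7

P(X > 5) = 7/12.
Σ over the event: 6·1/6 + 7·1/6 + 8·1/8 + 9·1/12 + 10·1/24 = 13/3.
E[X | X > 5] = (13/3) / (7/12) = 52/7.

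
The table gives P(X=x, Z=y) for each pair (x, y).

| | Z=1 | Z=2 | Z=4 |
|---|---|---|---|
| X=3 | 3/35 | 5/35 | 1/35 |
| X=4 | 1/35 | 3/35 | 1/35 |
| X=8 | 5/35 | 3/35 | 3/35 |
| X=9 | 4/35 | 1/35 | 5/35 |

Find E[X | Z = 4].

P(Z = 4) = 2/7.
Σ X·P over the event = 3·(1/35) + 4·(1/35) + 8·(3/35) + 9·(5/35) = 76/35.
E[X | Z = 4] = (76/35) / (2/7) = 38/5.

38/5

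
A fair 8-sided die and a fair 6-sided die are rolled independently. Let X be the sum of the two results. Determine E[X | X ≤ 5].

4

P(X ≤ 5) = 5/24.
Σ over the event: 2·1/48 + 3·1/24 + 4·1/16 + 5·1/12 = 5/6.
E[X | X ≤ 5] = (5/6) / (5/24) = 4.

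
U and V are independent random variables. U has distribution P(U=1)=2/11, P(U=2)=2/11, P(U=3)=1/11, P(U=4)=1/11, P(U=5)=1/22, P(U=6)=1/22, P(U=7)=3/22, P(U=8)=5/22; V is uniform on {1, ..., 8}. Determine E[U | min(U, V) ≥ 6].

67/9

P(min(U, V) ≥ 6) = 27/176.
Summing U·P(x,y) over outcomes with min(U, V) ≥ 6 gives 201/176.
E[U | min(U, V) ≥ 6] = (201/176) / (27/176) = 67/9.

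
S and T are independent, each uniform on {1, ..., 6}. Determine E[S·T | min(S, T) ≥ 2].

16

P(min(S, T) ≥ 2) = 25/36.
Summing ST·P(x,y) over outcomes with min(S, T) ≥ 2 gives 100/9.
E[S·T | min(S, T) ≥ 2] = (100/9) / (25/36) = 16.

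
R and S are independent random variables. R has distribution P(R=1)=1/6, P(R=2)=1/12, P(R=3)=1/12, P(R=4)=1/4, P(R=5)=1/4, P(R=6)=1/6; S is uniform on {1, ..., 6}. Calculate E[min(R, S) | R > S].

P(R > S) = 17/36.
Summing min(R,S)·P(x,y) over outcomes with R > S gives 41/36.
E[min(R, S) | R > S] = (41/36) / (17/36) = 41/17.

41/17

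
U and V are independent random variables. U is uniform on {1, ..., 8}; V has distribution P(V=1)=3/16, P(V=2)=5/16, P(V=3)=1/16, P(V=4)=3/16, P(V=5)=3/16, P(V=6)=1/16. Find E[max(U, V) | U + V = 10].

P(U + V = 10) = 13/128.
Summing max(U,V)·P(x,y) over outcomes with U + V = 10 gives 43/64.
E[max(U, V) | U + V = 10] = (43/64) / (13/128) = 86/13.

86/13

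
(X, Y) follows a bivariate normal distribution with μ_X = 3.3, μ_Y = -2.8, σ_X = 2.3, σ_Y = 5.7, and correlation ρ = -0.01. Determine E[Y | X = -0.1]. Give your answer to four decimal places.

-2.7157

E[Y | X=x] = μ_Y + ρ(σ_Y/σ_X)(x − μ_X) for jointly normal variables.
E[Y | X=-0.1] = -2.8 + (-0.01)·(5.7/2.3)·(-0.1 − (3.3)) = -2.8 + (-0.024783)·(-3.4) = -2.7157.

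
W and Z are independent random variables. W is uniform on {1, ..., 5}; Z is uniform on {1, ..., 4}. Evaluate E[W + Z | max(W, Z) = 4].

44/7

Outcomes with max(W, Z) = 4: (1,4), (2,4), (3,4), (4,1), (4,2), (4,3), (4,4), each with probability 1/20.
E[W + Z | max(W, Z) = 4] = (5 + 6 + 7 + 5 + 6 + 7 + 8) / 7 = 44/7.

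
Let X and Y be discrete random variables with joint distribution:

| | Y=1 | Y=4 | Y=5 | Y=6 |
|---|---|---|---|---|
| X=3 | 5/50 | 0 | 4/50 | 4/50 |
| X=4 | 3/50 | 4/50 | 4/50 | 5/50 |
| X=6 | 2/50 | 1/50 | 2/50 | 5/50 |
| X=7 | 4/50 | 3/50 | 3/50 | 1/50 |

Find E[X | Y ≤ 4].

5

P(Y ≤ 4) = 11/25.
Σ X·P over the event = 3·(5/50) + 4·(3/50) + 4·(4/50) + 6·(2/50) + 6·(1/50) + 7·(4/50) + 7·(3/50) = 11/5.
E[X | Y ≤ 4] = (11/5) / (11/25) = 5.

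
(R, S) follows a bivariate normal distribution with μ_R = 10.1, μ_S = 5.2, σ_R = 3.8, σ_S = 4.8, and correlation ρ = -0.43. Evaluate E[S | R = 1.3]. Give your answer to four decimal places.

The regression of S on R has slope ρ·σ_S/σ_R and passes through (μ_R, μ_S).
E[S | R=1.3] = 5.2 + (-0.43)·(4.8/3.8)·(1.3 − (10.1)) = 5.2 + (-0.54316)·(-8.8) = 9.9798.

9.9798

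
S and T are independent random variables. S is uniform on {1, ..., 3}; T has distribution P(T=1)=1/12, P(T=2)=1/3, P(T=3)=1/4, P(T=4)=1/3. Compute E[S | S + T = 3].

P(S + T = 3) = 5/36.
Summing S·P(x,y) over outcomes with S + T = 3 gives 1/6.
E[S | S + T = 3] = (1/6) / (5/36) = 6/5.

6/5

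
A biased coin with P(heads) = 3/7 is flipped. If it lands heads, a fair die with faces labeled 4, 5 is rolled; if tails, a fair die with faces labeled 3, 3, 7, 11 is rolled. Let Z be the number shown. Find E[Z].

E[Z | heads] = (4+5)/2 = 9/2.
E[Z | tails] = (3+3+7+11)/4 = 6.
By the law of total expectation,
E[Z] = (3/7)·(9/2) + (4/7)·(6) = 75/14.

75/14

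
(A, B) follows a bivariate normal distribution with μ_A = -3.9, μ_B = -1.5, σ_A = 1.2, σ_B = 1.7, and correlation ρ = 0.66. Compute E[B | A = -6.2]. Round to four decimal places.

-3.6505

The regression of B on A has slope ρ·σ_B/σ_A and passes through (μ_A, μ_B).
E[B | A=-6.2] = -1.5 + (0.66)·(1.7/1.2)·(-6.2 − (-3.9)) = -1.5 + (0.935)·(-2.3) = -3.6505.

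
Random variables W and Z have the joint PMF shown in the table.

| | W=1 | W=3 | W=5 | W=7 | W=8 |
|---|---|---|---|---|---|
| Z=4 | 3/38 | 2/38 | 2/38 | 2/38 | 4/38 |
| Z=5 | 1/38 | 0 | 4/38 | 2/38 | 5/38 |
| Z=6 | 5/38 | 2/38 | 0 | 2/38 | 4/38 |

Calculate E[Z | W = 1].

P(W = 1) = 9/38.
Σ Z·P over the event = 4·(3/38) + 5·(1/38) + 6·(5/38) = 47/38.
E[Z | W = 1] = (47/38) / (9/38) = 47/9.

47/9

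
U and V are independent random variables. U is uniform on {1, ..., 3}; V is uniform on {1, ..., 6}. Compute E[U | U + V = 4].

P(U + V = 4) = 1/6.
Summing U·P(x,y) over outcomes with U + V = 4 gives 1/3.
E[U | U + V = 4] = (1/3) / (1/6) = 2.

2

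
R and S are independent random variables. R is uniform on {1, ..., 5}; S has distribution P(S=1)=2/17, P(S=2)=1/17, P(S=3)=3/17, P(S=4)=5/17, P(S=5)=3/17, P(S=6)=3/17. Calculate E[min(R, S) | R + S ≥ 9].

83/20

P(R + S ≥ 9) = 4/17.
Summing min(R,S)·P(x,y) over outcomes with R + S ≥ 9 gives 83/85.
E[min(R, S) | R + S ≥ 9] = (83/85) / (4/17) = 83/20.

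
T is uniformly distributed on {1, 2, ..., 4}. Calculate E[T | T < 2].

1

Given T < 2, T is equally likely to be any of {1}.
E[T | T < 2] = (1) / 1 = 1.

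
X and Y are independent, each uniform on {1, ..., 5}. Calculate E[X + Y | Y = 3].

6

P(Y = 3) = 1/5.
Summing (X+Y)·P(x,y) over outcomes with Y = 3 gives 6/5.
E[X + Y | Y = 3] = (6/5) / (1/5) = 6.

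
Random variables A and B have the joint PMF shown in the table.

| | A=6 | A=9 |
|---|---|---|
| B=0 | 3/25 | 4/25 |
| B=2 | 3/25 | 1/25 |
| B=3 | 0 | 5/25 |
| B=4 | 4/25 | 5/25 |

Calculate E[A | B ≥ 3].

57/7

P(B ≥ 3) = 14/25.
Σ A·P over the event = 6·(4/25) + 9·(5/25) + 9·(5/25) = 114/25.
E[A | B ≥ 3] = (114/25) / (14/25) = 57/7.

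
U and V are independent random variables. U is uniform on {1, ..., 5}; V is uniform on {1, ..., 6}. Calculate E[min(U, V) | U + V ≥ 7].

16/5

P(U + V ≥ 7) = 1/2.
Summing min(U,V)·P(x,y) over outcomes with U + V ≥ 7 gives 8/5.
E[min(U, V) | U + V ≥ 7] = (8/5) / (1/2) = 16/5.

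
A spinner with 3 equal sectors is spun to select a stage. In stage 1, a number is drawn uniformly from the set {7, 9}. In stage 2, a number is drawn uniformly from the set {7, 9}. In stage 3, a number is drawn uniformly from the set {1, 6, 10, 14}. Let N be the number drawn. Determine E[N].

95/12

E[N | stage 1] = (7+9)/2 = 8.
E[N | stage 2] = (7+9)/2 = 8.
E[N | stage 3] = (1+6+10+14)/4 = 31/4.
By the law of total expectation,
E[N] = (1/3)·(8) + (1/3)·(8) + (1/3)·(31/4) = 95/12.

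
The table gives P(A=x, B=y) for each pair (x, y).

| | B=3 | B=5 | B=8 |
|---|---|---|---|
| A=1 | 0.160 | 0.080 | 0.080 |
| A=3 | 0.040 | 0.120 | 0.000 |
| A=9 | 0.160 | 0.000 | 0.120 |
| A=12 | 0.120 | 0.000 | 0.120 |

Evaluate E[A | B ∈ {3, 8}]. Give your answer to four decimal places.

P(B ∈ {3, 8}) = 0.800.
Σ A·P over the event = 1·(0.160) + 1·(0.080) + 3·(0.040) + 9·(0.160) + 9·(0.120) + 12·(0.120) + 12·(0.120) = 5.760.
E[A | B ∈ {3, 8}] = (5.760) / (0.800) = 7.2000.

7.2000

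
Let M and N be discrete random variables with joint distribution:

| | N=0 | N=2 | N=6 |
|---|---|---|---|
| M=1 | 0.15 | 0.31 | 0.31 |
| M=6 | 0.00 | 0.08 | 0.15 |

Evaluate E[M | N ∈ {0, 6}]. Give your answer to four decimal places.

P(N ∈ {0, 6}) = 0.61.
Σ M·P over the event = 1·(0.15) + 1·(0.31) + 6·(0.15) = 1.36.
E[M | N ∈ {0, 6}] = (1.36) / (0.61) = 2.2295.

2.2295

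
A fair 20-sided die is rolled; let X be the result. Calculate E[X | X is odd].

Given X is odd, X is equally likely to be any of {1, 3, 5, 7, 9, 11, 13, 15, 17, 19}.
E[X | X is odd] = (1 + 3 + 5 + 7 + 9 + 11 + 13 + 15 + 17 + 19) / 10 = 10.

10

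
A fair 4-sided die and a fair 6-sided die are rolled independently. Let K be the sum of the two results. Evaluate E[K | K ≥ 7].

P(K ≥ 7) = 5/12.
Σ over the event: 7·1/6 + 8·1/8 + 9·1/12 + 10·1/24 = 10/3.
E[K | K ≥ 7] = (10/3) / (5/12) = 8.

8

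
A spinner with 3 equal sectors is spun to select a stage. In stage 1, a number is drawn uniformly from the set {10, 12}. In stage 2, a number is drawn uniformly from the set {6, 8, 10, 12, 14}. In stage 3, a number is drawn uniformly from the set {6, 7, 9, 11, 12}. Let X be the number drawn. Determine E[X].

E[X | stage 1] = (10+12)/2 = 11.
E[X | stage 2] = (6+8+10+12+14)/5 = 10.
E[X | stage 3] = (6+7+9+11+12)/5 = 9.
E[X] = (1/3)·(11) + (1/3)·(10) + (1/3)·(9) = 10.

10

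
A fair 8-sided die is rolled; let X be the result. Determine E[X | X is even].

Given X is even, X is equally likely to be any of {2, 4, 6, 8}.
E[X | X is even] = (2 + 4 + 6 + 8) / 4 = 5.

5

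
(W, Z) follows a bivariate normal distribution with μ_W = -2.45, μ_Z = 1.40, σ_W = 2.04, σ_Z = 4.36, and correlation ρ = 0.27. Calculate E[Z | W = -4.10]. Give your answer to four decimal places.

0.4479

For a bivariate normal, E[Z | W=x] = μ_Z + ρ·(σ_Z/σ_W)·(x − μ_W).
E[Z | W=-4.10] = 1.40 + (0.27)·(4.36/2.04)·(-4.10 − (-2.45)) = 1.40 + (0.57706)·(-1.65) = 0.4479.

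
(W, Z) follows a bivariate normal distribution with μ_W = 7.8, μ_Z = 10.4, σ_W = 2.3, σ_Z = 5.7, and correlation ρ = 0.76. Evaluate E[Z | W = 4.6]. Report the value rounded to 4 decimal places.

4.3729

The regression of Z on W has slope ρ·σ_Z/σ_W and passes through (μ_W, μ_Z).
E[Z | W=4.6] = 10.4 + (0.76)·(5.7/2.3)·(4.6 − (7.8)) = 10.4 + (1.88348)·(-3.2) = 4.3729.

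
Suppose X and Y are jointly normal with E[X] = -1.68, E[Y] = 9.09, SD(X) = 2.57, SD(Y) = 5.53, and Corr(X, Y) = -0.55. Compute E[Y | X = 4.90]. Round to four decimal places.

The regression of Y on X has slope ρ·σ_Y/σ_X and passes through (μ_X, μ_Y).
E[Y | X=4.90] = 9.09 + (-0.55)·(5.53/2.57)·(4.90 − (-1.68)) = 9.09 + (-1.18346)·(6.58) = 1.3028.

1.3028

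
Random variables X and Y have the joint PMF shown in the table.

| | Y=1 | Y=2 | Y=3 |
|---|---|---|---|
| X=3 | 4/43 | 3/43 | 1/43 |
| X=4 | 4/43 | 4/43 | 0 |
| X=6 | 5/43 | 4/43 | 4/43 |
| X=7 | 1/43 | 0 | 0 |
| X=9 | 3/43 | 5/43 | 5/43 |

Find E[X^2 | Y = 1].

572/17

P(Y = 1) = 17/43.
Σ X^2·P over the event = 9·(4/43) + 16·(4/43) + 36·(5/43) + 49·(1/43) + 81·(3/43) = 572/43.
E[X^2 | Y = 1] = (572/43) / (17/43) = 572/17.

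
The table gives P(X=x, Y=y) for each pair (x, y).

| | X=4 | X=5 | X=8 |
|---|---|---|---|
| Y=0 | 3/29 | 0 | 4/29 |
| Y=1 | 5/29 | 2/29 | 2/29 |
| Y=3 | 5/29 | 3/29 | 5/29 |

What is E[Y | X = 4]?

20/13

P(X = 4) = 13/29.
Summing Y·P(X=x,Y=y) over the conditioning event gives 20/29.
E[Y | X = 4] = (20/29) / (13/29) = 20/13.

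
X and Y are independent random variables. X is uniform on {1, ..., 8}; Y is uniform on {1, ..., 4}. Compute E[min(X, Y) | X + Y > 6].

49/18

P(X + Y > 6) = 9/16.
Summing min(X,Y)·P(x,y) over outcomes with X + Y > 6 gives 49/32.
E[min(X, Y) | X + Y > 6] = (49/32) / (9/16) = 49/18.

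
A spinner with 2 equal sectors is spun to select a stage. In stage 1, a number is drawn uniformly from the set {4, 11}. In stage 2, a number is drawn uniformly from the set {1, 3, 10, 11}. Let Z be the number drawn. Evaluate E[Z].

E[Z | stage 1] = (4+11)/2 = 15/2.
E[Z | stage 2] = (1+3+10+11)/4 = 25/4.
By the law of total expectation,
E[Z] = (1/2)·(15/2) + (1/2)·(25/4) = 55/8.

55/8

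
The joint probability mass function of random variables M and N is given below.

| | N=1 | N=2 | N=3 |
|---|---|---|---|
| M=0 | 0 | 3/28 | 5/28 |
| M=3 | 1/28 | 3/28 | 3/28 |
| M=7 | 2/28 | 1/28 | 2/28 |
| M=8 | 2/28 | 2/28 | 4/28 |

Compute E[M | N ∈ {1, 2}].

P(N ∈ {1, 2}) = 1/2.
Σ M·P over the event = 0·(3/28) + 3·(1/28) + 3·(3/28) + 7·(2/28) + 7·(1/28) + 8·(2/28) + 8·(2/28) = 65/28.
E[M | N ∈ {1, 2}] = (65/28) / (1/2) = 65/14.

65/14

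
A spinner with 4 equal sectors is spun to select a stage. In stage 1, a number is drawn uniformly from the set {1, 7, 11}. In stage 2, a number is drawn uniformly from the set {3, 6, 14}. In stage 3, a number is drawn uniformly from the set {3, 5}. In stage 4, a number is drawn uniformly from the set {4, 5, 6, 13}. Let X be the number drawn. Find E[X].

25/4

E[X | stage 1] = (1+7+11)/3 = 19/3.
E[X | stage 2] = (3+6+14)/3 = 23/3.
E[X | stage 3] = (3+5)/2 = 4.
E[X | stage 4] = (4+5+6+13)/4 = 7.
E[X] = (1/4)·(19/3) + (1/4)·(23/3) + (1/4)·(4) + (1/4)·(7) = 25/4.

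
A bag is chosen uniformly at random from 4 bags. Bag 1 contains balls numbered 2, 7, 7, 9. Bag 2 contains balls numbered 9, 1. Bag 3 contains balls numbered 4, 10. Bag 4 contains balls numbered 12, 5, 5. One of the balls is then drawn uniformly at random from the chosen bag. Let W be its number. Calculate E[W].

E[W | bag 1] = (2+7+7+9)/4 = 25/4.
E[W | bag 2] = (9+1)/2 = 5.
E[W | bag 3] = (4+10)/2 = 7.
E[W | bag 4] = (12+5+5)/3 = 22/3.
By the law of total expectation,
E[W] = (1/4)·(25/4) + (1/4)·(5) + (1/4)·(7) + (1/4)·(22/3) = 307/48.

307/48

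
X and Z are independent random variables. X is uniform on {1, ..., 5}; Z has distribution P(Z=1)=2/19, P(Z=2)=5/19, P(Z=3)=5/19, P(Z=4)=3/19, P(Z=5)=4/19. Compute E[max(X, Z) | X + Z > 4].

P(X + Z > 4) = 74/95.
Summing max(X,Z)·P(x,y) over outcomes with X + Z > 4 gives 316/95.
E[max(X, Z) | X + Z > 4] = (316/95) / (74/95) = 158/37.

158/37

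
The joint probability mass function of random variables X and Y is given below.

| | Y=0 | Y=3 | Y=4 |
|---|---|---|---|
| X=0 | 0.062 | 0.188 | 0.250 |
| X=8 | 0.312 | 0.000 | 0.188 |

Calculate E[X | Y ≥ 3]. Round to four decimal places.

2.4026

P(Y ≥ 3) = 0.626.
Summing X·P(X=x,Y=y) over the conditioning event gives 1.504.
E[X | Y ≥ 3] = (1.504) / (0.626) = 2.4026.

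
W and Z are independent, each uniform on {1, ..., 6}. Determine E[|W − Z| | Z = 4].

3/2

Outcomes with Z = 4: (1,4), (2,4), (3,4), (4,4), (5,4), (6,4), each with probability 1/36.
E[|W − Z| | Z = 4] = (3 + 2 + 1 + 0 + 1 + 2) / 6 = 3/2.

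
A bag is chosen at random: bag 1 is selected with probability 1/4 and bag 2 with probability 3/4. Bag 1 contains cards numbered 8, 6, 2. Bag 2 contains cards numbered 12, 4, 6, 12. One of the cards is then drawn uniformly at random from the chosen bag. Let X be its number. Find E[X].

185/24

E[X | bag 1] = (8+6+2)/3 = 16/3.
E[X | bag 2] = (12+4+6+12)/4 = 17/2.
E[X] = (1/4)·(16/3) + (3/4)·(17/2) = 185/24.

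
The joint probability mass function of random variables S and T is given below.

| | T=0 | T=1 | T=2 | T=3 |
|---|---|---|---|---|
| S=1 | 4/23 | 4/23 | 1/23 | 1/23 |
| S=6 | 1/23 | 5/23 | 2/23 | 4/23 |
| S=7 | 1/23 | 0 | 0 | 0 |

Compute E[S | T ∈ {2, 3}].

P(T ∈ {2, 3}) = 8/23.
Summing S·P(S=x,T=y) over the conditioning event gives 38/23.
E[S | T ∈ {2, 3}] = (38/23) / (8/23) = 19/4.

19/4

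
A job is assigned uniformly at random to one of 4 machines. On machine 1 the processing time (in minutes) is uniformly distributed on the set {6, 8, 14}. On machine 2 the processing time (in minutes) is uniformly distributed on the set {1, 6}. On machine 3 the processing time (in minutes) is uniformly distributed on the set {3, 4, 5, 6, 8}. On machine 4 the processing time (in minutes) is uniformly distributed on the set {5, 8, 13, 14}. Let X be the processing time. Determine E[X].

841/120

E[X | machine 1] = (6+8+14)/3 = 28/3.
E[X | machine 2] = (1+6)/2 = 7/2.
E[X | machine 3] = (3+4+5+6+8)/5 = 26/5.
E[X | machine 4] = (5+8+13+14)/4 = 10.
E[X] = (1/4)·(28/3) + (1/4)·(7/2) + (1/4)·(26/5) + (1/4)·(10) = 841/120.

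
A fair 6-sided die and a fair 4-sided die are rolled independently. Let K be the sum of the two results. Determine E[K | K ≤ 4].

P(K ≤ 4) = 1/4.
Σ over the event: 2·1/24 + 3·1/12 + 4·1/8 = 5/6.
E[K | K ≤ 4] = (5/6) / (1/4) = 10/3.

10/3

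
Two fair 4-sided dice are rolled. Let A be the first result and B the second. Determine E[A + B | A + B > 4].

6

P(A + B > 4) = 5/8.
Summing (A+B)·P(x,y) over outcomes with A + B > 4 gives 15/4.
E[A + B | A + B > 4] = (15/4) / (5/8) = 6.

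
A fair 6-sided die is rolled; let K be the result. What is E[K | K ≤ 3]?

Given K ≤ 3, K is equally likely to be any of {1, 2, 3}.
E[K | K ≤ 3] = (1 + 2 + 3) / 3 = 2.

2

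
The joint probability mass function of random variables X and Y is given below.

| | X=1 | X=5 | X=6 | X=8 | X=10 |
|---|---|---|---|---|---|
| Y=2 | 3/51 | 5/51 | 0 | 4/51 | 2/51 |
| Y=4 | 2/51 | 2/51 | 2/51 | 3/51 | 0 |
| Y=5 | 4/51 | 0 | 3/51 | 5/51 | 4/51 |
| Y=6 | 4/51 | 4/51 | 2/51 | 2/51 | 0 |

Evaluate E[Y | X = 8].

57/14

P(X = 8) = 14/51.
Σ Y·P over the event = 2·(4/51) + 4·(3/51) + 5·(5/51) + 6·(2/51) = 19/17.
E[Y | X = 8] = (19/17) / (14/51) = 57/14.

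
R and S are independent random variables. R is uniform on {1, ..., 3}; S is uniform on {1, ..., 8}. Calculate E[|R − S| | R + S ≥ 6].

19/5

P(R + S ≥ 6) = 5/8.
Summing |R−S|·P(x,y) over outcomes with R + S ≥ 6 gives 19/8.
E[|R − S| | R + S ≥ 6] = (19/8) / (5/8) = 19/5.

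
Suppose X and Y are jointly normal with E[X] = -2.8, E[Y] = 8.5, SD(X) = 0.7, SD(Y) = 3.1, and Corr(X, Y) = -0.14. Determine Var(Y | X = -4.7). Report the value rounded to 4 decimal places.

9.4216

The conditional variance in a bivariate normal is σ_Y²(1 − ρ²), independent of x.
Var(Y | X=-4.7) = (3.1)²·(1 − (-0.14)²) = 9.61·0.9804 = 9.4216.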